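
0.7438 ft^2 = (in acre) 1.708e-05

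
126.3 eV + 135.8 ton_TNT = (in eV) 3.546e+30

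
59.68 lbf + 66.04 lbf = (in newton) 559.2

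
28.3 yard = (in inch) 1019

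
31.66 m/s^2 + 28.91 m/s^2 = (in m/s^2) 60.57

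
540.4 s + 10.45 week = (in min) 1.053e+05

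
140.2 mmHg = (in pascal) 1.869e+04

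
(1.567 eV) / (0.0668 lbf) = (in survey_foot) 2.772e-18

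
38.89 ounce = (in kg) 1.103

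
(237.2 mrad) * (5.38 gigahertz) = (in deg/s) 7.312e+10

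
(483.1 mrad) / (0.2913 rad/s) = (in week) 2.742e-06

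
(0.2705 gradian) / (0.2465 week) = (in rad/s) 2.85e-08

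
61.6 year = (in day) 2.248e+04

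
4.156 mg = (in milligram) 4.156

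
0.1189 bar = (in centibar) 11.89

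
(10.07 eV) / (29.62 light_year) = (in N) 5.757e-36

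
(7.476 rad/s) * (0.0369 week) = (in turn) 2.655e+04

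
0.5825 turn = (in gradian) 233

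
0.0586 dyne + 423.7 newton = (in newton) 423.7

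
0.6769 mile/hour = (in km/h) 1.089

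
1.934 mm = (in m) 0.001934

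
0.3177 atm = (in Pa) 3.219e+04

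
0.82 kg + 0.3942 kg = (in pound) 2.677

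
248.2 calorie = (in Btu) 0.9843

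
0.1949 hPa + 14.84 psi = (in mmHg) 767.6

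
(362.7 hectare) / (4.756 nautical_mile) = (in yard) 450.3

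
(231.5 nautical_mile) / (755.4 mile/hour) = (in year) 4.026e-05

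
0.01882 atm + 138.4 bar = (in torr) 1.038e+05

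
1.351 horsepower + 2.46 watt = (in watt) 1010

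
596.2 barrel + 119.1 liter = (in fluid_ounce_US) 3.209e+06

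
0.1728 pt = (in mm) 0.06096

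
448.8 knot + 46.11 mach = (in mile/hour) 3.564e+04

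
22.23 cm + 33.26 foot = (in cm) 1036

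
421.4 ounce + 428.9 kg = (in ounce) 1.555e+04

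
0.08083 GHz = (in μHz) 8.083e+13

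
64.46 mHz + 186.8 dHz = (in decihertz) 187.4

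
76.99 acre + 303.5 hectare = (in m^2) 3.347e+06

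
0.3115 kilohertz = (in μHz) 3.115e+08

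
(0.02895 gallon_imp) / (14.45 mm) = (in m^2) 0.009108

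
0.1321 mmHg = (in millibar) 0.1761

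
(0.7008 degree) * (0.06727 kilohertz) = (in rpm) 7.857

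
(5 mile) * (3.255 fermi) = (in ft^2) 2.819e-10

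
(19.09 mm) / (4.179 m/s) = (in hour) 1.269e-06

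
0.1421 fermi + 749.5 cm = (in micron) 7.495e+06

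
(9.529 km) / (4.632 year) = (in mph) 0.0001459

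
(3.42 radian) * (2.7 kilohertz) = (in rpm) 8.818e+04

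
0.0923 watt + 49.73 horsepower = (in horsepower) 49.73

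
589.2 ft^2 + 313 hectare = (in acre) 773.5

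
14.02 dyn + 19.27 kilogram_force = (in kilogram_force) 19.27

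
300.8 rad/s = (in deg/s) 1.723e+04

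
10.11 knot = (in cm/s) 520.1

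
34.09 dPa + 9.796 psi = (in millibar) 675.4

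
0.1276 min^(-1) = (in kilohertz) 2.127e-06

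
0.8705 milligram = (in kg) 8.705e-07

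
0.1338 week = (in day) 0.9366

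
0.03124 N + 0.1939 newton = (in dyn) 2.251e+04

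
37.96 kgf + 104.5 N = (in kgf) 48.62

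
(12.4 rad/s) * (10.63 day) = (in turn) 1.813e+06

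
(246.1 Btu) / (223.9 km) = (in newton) 1.16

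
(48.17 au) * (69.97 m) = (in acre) 1.246e+11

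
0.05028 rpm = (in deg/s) 0.3017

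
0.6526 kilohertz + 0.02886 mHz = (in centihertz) 6.526e+04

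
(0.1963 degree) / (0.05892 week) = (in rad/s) 9.614e-08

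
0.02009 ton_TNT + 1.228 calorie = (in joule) 8.406e+07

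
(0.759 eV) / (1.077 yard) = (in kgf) 1.259e-20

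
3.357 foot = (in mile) 0.0006358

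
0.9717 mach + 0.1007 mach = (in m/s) 365.2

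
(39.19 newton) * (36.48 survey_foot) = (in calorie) 104.1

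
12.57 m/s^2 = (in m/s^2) 12.57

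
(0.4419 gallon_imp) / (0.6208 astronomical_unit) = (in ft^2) 2.328e-13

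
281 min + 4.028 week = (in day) 28.39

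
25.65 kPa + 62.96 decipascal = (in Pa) 2.566e+04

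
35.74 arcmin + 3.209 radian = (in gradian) 205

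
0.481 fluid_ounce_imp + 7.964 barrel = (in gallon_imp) 278.5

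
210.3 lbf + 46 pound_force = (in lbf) 256.3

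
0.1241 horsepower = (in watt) 92.54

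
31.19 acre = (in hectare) 12.62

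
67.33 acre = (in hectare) 27.25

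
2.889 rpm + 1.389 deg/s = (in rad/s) 0.3268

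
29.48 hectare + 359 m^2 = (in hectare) 29.52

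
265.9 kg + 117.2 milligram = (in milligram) 2.659e+08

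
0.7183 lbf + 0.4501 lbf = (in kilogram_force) 0.53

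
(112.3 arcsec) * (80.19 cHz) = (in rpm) 0.004169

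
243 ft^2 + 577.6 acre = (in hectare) 233.7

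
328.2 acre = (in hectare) 132.8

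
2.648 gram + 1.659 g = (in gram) 4.307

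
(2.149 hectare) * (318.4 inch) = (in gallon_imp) 3.823e+07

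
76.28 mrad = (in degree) 4.371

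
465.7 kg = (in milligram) 4.657e+08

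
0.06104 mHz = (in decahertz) 6.104e-06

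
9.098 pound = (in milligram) 4.127e+06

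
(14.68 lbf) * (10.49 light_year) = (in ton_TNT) 1.549e+09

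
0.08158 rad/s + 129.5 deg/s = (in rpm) 22.36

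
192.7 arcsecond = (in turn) 0.0001487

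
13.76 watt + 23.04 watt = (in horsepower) 0.04935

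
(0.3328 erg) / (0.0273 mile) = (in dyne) 7.575e-05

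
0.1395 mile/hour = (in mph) 0.1395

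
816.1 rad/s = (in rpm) 7793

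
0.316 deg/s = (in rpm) 0.05267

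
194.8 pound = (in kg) 88.36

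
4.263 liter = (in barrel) 0.02681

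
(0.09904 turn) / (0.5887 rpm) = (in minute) 0.1682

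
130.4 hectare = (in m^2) 1.304e+06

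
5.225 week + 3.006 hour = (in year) 0.1005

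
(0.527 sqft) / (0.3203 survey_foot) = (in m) 0.5015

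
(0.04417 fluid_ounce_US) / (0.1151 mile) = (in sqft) 7.591e-08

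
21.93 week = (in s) 1.326e+07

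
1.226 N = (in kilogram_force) 0.125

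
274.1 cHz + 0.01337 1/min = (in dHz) 27.41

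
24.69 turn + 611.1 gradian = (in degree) 9438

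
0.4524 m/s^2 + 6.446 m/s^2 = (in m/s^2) 6.898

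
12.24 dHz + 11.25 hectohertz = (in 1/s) 1126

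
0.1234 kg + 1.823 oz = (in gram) 175.1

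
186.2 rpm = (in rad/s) 19.5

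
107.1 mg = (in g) 0.1071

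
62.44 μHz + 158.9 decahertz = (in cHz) 1.589e+05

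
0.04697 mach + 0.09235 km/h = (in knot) 31.14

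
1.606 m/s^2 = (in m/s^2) 1.606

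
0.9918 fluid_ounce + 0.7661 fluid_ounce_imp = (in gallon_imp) 0.01124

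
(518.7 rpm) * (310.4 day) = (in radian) 1.457e+09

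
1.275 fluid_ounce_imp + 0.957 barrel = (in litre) 152.2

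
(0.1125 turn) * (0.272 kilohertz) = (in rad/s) 192.3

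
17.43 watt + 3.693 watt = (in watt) 21.12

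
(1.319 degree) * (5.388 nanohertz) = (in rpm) 1.184e-09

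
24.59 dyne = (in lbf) 5.528e-05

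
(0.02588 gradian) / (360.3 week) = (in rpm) 1.781e-11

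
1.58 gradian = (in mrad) 24.82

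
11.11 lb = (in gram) 5039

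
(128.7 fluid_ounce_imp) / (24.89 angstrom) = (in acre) 363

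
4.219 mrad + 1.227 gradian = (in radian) 0.02349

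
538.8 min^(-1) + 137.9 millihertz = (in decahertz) 0.9118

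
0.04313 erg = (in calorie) 1.031e-09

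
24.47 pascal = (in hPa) 0.2447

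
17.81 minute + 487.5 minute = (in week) 0.05013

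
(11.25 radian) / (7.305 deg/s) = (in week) 0.0001459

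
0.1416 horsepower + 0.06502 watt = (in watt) 105.7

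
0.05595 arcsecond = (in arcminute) 0.0009325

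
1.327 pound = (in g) 601.9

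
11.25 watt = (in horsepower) 0.01509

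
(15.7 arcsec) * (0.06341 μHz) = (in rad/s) 4.826e-12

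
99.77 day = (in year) 0.2733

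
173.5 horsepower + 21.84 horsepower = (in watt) 1.457e+05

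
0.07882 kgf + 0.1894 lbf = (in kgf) 0.1647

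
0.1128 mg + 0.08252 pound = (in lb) 0.08252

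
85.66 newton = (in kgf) 8.735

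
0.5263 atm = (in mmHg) 400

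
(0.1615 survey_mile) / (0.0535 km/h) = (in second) 1.749e+04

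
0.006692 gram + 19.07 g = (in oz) 0.6729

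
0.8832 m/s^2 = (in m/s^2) 0.8832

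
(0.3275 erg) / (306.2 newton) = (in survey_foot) 3.509e-10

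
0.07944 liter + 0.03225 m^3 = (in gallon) 8.541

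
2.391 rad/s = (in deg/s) 137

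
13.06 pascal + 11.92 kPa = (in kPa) 11.93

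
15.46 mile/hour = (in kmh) 24.88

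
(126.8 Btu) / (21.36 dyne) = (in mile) 3.892e+05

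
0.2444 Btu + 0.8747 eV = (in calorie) 61.63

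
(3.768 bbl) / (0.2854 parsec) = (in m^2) 6.803e-17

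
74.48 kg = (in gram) 7.448e+04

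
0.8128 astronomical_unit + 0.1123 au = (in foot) 4.54e+11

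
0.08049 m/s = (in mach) 0.0002364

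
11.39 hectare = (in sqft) 1.226e+06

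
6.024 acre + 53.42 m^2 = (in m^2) 2.443e+04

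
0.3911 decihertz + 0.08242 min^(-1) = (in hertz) 0.04048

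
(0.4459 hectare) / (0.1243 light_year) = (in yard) 4.147e-12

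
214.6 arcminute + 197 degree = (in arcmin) 1.203e+04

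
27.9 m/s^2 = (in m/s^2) 27.9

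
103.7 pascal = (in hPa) 1.037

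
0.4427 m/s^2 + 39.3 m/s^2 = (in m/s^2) 39.74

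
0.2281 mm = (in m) 0.0002281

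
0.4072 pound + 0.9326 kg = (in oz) 39.41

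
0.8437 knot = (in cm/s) 43.4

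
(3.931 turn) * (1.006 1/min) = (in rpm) 3.955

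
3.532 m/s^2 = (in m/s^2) 3.532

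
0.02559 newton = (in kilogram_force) 0.002609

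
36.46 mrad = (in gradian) 2.321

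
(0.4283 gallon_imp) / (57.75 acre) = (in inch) 3.28e-07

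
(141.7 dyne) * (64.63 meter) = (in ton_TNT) 2.189e-11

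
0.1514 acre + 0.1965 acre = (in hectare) 0.1408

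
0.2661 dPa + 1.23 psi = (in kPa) 8.481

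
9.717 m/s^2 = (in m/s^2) 9.717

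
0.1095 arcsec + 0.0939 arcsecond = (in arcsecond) 0.2034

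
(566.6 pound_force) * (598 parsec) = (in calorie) 1.112e+22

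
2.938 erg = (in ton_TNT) 7.022e-17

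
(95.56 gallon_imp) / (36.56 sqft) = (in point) 362.6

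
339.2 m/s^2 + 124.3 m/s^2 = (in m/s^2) 463.5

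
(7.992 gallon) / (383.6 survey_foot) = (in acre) 6.394e-08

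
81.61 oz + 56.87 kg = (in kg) 59.18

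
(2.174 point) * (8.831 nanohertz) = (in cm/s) 6.773e-10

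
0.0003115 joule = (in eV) 1.944e+15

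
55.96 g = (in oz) 1.974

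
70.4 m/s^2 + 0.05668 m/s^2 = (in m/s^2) 70.46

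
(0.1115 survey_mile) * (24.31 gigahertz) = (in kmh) 1.57e+13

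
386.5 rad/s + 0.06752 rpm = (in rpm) 3691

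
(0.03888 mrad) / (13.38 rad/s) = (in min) 4.843e-08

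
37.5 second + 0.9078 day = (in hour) 21.8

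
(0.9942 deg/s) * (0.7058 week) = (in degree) 4.244e+05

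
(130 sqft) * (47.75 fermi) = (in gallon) 1.523e-10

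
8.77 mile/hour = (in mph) 8.77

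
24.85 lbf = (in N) 110.5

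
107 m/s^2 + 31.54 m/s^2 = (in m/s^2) 138.5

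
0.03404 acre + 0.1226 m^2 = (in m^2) 137.9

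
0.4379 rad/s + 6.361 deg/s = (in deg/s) 31.45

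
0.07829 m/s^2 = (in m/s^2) 0.07829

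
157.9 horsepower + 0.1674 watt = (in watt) 1.177e+05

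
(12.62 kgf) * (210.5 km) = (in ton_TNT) 0.006226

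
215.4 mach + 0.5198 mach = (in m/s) 7.352e+04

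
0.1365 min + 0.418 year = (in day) 152.6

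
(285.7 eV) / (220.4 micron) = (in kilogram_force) 2.118e-14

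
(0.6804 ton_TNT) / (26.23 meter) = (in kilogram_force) 1.107e+07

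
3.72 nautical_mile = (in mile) 4.281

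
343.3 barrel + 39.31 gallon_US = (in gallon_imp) 1.204e+04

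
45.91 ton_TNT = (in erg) 1.921e+18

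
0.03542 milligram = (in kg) 3.542e-08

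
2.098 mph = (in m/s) 0.9379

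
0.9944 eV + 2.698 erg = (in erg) 2.698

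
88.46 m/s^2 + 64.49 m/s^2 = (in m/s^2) 152.9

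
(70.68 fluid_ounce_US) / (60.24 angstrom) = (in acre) 85.74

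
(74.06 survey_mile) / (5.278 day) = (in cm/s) 26.14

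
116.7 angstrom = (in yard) 1.276e-08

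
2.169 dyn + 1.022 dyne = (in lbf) 7.174e-06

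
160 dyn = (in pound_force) 0.0003597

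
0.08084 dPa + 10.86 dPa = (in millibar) 0.01094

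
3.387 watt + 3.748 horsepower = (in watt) 2798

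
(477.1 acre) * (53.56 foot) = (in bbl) 1.983e+08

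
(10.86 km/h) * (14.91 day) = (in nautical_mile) 2098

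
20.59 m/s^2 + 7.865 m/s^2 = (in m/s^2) 28.45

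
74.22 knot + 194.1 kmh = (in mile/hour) 206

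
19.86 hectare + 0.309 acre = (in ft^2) 2.151e+06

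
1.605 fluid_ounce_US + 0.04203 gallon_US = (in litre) 0.2066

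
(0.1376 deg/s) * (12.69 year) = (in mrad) 9.611e+08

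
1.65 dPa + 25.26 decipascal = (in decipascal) 26.91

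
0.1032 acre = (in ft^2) 4495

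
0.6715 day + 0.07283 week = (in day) 1.181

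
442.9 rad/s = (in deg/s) 2.538e+04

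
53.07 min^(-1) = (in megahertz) 8.845e-07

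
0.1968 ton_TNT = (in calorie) 1.968e+08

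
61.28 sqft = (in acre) 0.001407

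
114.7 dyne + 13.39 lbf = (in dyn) 5.956e+06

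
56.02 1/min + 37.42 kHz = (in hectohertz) 374.2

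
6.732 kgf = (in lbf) 14.84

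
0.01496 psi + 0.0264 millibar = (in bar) 0.001058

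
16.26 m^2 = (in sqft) 175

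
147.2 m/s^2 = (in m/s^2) 147.2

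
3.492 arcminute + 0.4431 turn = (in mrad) 2785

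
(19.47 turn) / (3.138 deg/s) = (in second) 2234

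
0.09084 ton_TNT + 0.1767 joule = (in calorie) 9.084e+07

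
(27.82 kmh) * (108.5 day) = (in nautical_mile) 3.912e+04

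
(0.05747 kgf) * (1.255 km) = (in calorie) 169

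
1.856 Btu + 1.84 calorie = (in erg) 1.966e+10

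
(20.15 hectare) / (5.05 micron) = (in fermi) 3.99e+25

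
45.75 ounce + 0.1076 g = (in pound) 2.86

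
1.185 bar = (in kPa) 118.5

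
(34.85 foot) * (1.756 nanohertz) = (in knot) 3.626e-08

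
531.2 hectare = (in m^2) 5.312e+06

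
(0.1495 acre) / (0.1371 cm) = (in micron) 4.413e+11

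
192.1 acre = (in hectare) 77.74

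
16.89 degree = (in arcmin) 1013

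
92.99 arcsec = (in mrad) 0.4508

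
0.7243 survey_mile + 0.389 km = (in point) 4.407e+06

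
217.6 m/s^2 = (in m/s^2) 217.6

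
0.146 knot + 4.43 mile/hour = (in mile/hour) 4.598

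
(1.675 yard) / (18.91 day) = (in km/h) 3.375e-06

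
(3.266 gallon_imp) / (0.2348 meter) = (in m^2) 0.06323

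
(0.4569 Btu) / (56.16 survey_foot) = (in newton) 28.16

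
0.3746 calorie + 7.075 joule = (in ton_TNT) 2.066e-09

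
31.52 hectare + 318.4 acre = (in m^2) 1.604e+06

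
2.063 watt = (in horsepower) 0.002767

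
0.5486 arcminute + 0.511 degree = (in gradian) 0.5779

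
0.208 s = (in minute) 0.003467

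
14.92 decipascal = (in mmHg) 0.01119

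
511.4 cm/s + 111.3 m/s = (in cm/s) 1.164e+04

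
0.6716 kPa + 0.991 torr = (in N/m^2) 803.7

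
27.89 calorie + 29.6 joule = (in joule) 146.3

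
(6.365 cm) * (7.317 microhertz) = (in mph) 1.042e-06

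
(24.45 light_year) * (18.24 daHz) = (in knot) 8.201e+19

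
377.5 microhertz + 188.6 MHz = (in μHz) 1.886e+14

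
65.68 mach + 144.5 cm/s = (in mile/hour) 5.003e+04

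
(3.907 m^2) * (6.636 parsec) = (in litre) 8e+20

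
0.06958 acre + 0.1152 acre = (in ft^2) 8049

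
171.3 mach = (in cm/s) 5.833e+06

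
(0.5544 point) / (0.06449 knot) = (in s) 0.005895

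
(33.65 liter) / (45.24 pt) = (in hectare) 0.0002108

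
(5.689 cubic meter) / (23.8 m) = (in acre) 5.907e-05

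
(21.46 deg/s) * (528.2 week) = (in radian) 1.197e+08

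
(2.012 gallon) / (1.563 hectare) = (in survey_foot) 1.599e-06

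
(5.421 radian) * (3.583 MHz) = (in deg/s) 1.113e+09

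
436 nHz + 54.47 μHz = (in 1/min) 0.003294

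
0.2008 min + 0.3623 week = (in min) 3652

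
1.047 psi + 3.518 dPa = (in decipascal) 7.219e+04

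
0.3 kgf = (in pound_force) 0.6614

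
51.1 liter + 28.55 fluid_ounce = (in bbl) 0.3267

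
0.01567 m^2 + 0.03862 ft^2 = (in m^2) 0.01926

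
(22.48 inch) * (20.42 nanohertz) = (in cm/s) 1.166e-06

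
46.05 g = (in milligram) 4.605e+04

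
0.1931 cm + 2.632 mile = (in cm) 4.236e+05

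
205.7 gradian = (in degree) 185.1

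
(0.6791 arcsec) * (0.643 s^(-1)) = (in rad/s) 2.117e-06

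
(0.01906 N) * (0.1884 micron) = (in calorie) 8.582e-10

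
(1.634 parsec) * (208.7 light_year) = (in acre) 2.46e+31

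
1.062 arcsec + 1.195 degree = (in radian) 0.02086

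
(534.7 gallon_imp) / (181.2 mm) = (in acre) 0.003315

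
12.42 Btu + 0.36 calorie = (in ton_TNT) 3.132e-06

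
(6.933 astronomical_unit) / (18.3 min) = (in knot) 1.836e+09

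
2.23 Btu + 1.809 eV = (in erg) 2.353e+10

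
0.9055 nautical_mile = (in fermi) 1.677e+18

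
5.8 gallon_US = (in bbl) 0.1381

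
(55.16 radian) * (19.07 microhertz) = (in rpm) 0.01004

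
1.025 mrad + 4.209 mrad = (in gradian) 0.3332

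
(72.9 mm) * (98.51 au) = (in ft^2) 1.156e+13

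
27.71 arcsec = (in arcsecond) 27.71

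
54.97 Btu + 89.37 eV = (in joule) 5.8e+04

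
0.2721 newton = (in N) 0.2721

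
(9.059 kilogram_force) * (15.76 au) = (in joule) 2.095e+14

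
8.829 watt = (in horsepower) 0.01184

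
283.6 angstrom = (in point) 8.039e-05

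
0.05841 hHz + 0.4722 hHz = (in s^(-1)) 53.06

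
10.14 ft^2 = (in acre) 0.0002328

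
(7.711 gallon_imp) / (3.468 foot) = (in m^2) 0.03316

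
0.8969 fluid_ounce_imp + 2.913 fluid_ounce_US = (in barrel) 0.0007021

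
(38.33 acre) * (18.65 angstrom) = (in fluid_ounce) 9.782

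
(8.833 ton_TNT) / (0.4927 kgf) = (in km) 7.649e+06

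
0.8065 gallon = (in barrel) 0.0192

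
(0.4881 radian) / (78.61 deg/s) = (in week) 5.882e-07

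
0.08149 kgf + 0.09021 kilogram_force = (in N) 1.684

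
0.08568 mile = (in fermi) 1.379e+17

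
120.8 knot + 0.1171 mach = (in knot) 198.3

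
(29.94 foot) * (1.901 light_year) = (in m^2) 1.641e+17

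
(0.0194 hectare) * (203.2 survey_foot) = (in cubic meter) 1.202e+04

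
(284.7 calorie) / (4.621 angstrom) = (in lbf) 5.795e+11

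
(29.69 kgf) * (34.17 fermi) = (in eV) 6.21e+07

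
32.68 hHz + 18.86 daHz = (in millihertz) 3.457e+06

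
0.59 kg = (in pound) 1.301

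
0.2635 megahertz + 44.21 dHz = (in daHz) 2.635e+04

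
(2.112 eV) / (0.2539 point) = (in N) 3.778e-15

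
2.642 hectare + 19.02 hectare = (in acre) 53.53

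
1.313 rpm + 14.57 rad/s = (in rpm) 140.4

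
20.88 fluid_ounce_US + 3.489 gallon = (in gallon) 3.652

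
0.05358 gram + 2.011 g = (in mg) 2065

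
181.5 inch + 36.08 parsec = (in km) 1.113e+15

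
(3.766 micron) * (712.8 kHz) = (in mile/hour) 6.005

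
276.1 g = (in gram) 276.1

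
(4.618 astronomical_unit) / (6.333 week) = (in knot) 3.506e+05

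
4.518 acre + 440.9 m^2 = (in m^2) 1.872e+04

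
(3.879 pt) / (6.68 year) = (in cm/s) 6.496e-10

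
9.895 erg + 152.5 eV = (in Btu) 9.379e-10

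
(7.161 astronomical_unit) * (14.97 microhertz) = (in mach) 4.71e+04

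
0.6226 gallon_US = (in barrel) 0.01482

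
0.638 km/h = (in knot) 0.3445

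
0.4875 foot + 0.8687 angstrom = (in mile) 9.233e-05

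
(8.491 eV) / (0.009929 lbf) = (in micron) 3.08e-11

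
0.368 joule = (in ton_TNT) 8.795e-11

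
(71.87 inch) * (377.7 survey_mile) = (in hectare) 111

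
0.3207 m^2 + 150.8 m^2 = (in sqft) 1627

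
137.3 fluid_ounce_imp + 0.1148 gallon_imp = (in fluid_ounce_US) 149.6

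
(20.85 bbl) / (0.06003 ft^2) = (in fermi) 5.944e+17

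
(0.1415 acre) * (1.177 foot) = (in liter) 2.054e+05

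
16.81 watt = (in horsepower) 0.02254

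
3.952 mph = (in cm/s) 176.7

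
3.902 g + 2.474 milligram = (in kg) 0.003904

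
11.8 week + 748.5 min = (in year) 0.2277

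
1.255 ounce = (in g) 35.58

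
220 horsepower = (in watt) 1.641e+05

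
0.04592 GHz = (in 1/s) 4.592e+07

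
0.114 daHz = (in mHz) 1140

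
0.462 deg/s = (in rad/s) 0.008063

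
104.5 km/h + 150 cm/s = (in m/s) 30.53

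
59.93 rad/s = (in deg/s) 3434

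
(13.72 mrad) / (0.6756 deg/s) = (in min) 0.01939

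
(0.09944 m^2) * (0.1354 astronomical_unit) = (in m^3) 2.014e+09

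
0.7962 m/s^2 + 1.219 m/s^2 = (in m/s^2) 2.015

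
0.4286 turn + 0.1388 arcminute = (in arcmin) 9258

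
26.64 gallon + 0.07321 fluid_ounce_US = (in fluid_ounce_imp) 3549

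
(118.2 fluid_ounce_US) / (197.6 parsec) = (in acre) 1.417e-25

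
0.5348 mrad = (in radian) 0.0005348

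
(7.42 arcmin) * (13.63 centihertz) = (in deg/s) 0.01686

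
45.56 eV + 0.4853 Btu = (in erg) 5.12e+09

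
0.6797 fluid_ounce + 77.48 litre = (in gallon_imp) 17.05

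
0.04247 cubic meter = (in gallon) 11.22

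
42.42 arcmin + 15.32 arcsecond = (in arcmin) 42.68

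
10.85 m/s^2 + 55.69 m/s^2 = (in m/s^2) 66.54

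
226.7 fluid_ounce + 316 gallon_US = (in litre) 1203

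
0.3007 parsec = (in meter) 9.279e+15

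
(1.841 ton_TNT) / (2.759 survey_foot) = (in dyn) 9.16e+14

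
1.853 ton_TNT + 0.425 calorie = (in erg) 7.753e+16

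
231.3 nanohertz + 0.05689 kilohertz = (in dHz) 568.9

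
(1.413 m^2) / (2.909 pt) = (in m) 1377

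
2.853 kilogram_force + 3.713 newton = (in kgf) 3.232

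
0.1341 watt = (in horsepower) 0.0001798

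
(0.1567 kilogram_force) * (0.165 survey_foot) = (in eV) 4.824e+17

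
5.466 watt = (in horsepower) 0.00733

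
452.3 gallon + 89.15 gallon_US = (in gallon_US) 541.5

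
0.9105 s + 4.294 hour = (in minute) 257.7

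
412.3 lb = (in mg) 1.87e+08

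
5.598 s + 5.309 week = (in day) 37.16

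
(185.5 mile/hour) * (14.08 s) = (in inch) 4.597e+04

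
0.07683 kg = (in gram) 76.83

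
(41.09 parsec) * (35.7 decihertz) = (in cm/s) 4.526e+20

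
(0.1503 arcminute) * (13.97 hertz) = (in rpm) 0.005832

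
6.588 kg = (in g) 6588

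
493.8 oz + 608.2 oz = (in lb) 68.88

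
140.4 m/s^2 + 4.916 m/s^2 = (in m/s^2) 145.3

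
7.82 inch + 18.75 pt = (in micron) 2.052e+05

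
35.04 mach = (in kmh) 4.295e+04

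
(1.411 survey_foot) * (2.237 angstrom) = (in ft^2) 1.036e-09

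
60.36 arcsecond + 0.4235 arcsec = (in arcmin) 1.013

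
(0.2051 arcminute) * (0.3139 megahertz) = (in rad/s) 18.73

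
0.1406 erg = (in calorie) 3.36e-09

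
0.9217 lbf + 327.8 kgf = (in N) 3219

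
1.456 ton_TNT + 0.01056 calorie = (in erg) 6.092e+16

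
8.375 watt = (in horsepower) 0.01123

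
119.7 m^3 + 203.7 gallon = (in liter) 1.205e+05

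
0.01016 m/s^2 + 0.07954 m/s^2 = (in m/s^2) 0.0897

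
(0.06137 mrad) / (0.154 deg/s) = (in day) 2.643e-07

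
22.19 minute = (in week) 0.002201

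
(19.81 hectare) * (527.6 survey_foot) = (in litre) 3.186e+10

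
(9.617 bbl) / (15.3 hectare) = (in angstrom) 9.993e+04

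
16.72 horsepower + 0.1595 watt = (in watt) 1.247e+04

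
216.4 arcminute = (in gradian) 4.007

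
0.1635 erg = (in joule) 1.635e-08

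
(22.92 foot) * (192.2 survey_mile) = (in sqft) 2.326e+07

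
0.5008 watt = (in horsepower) 0.0006716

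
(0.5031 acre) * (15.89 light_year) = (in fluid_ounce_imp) 1.077e+25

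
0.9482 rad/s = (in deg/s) 54.33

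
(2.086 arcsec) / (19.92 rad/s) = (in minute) 8.462e-09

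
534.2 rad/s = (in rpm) 5101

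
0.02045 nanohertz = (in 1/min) 1.227e-09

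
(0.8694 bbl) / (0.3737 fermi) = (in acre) 9.14e+10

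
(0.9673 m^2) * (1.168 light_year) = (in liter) 1.069e+19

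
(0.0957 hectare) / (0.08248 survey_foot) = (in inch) 1.499e+06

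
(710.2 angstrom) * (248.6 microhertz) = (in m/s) 1.766e-11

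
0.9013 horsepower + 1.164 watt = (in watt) 673.3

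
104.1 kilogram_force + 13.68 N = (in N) 1035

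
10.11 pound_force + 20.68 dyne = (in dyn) 4.497e+06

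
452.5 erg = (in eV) 2.824e+14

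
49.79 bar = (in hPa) 4.979e+04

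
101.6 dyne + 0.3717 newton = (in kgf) 0.03801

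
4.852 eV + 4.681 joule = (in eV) 2.922e+19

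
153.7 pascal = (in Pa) 153.7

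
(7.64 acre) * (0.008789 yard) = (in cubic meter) 248.5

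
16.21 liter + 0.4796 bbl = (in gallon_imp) 20.34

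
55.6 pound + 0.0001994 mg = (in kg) 25.22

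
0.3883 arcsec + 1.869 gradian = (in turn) 0.004673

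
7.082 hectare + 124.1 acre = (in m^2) 5.73e+05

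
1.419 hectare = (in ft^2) 1.527e+05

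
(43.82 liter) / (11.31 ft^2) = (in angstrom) 4.17e+08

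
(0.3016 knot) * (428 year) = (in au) 0.014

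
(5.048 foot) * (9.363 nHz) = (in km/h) 5.186e-08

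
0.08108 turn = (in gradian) 32.43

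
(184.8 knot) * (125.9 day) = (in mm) 1.034e+12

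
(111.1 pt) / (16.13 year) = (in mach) 2.263e-13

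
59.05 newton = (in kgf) 6.021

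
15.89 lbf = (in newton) 70.68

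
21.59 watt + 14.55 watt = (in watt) 36.14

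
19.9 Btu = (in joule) 2.1e+04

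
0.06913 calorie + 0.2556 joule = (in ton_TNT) 1.302e-10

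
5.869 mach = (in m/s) 1998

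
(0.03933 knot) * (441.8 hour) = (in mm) 3.218e+07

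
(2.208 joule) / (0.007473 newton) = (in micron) 2.955e+08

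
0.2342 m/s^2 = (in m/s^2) 0.2342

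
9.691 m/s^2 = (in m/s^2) 9.691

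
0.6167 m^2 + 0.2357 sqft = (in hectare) 6.386e-05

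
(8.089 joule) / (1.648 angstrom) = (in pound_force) 1.103e+10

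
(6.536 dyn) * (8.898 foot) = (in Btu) 1.68e-07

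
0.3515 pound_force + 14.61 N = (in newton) 16.17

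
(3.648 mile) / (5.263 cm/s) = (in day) 1.291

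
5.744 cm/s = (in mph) 0.1285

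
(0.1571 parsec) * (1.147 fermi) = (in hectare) 0.000556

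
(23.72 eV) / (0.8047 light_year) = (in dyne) 4.992e-29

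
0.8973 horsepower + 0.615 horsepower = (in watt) 1128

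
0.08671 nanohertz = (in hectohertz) 8.671e-13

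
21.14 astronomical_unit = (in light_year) 0.0003343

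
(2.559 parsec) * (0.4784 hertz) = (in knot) 7.343e+16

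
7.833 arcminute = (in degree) 0.1305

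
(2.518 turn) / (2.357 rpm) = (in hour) 0.01781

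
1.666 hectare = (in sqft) 1.793e+05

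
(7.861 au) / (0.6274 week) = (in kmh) 1.116e+07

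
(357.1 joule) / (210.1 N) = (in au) 1.136e-11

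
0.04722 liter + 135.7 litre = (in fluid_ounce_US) 4590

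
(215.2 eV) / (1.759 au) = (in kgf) 1.336e-29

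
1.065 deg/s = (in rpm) 0.1775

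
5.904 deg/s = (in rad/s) 0.103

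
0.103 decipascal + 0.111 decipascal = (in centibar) 2.14e-05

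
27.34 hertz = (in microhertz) 2.734e+07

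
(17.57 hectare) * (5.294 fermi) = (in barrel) 5.851e-09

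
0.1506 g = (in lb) 0.000332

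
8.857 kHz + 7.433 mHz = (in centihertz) 8.857e+05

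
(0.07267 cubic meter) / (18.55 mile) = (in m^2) 2.434e-06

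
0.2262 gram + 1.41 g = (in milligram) 1636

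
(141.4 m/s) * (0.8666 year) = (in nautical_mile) 2.087e+06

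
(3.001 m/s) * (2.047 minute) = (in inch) 1.451e+04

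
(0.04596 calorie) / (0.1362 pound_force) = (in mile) 0.0001972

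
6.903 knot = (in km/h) 12.78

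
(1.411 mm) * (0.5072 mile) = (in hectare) 0.0001152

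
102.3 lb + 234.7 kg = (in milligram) 2.811e+08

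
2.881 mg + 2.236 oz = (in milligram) 6.339e+04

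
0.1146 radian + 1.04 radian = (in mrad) 1155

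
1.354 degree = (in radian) 0.02363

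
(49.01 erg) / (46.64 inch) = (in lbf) 9.3e-07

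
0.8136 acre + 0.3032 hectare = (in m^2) 6325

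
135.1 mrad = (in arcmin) 464.4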